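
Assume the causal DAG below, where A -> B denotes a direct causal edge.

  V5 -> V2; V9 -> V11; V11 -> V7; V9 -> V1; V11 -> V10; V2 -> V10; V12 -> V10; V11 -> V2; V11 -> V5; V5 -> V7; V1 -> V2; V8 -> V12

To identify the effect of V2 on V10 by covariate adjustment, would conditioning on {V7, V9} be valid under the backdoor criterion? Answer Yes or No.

Backdoor paths from V2 to V10 (paths whose first edge points into V2):
  P1: V2 <- V11 -> V10
  P2: V2 <- V5 <- V11 -> V10
  P3: V2 <- V5 -> V7 <- V11 -> V10
  P4: V2 <- V1 <- V9 -> V11 -> V10
Condition 1 (no descendant of V2 in the set): holds — descendants of V2 are {V10}; none are in {V7, V9}.
Condition 2 (every backdoor path blocked by {V7, V9}):
  P1: open — no interior node is in the conditioning set.
  P2: open — no interior node is in the conditioning set.
  P3: open — collider(s) V7 are conditioned on (or have a conditioned descendant) and no non-collider on the path is in the set.
  P4: blocked at fork node V9 ∈ conditioning set.
{V7, V9} does not satisfy the backdoor criterion.

No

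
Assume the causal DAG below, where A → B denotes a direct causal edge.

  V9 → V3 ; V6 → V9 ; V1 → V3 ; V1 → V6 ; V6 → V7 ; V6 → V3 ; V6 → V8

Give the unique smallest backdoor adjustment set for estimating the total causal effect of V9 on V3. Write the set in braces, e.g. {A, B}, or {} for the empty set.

{V6}

Variables eligible for adjustment (non-descendants of V9, excluding V9 and V3): {V1, V6, V7, V8}.
Backdoor paths from V9 to V3:
  P1: V9 <- V6 <- V1 -> V3
  P2: V9 <- V6 -> V3
The empty set is not sufficient: P1 (V9 <- V6 <- V1 -> V3) has no collider blocking it and no conditioned non-collider, so it is open.
Try {V6}:
  P1: blocked at chain node V6 ∈ conditioning set.
  P2: blocked at fork node V6 ∈ conditioning set.
{V6} contains no descendant of V9 and blocks every backdoor path.
No other singleton works — e.g. {V1} leaves P2 open — so {V6} is the unique smallest valid adjustment set.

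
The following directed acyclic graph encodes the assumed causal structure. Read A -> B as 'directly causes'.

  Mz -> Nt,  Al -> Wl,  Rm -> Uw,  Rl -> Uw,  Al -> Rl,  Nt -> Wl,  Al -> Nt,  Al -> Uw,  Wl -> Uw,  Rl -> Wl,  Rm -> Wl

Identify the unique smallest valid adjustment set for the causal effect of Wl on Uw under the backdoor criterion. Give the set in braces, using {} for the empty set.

{Al, Rl, Rm}

Variables eligible for adjustment (non-descendants of Wl, excluding Wl and Uw): {Al, Mz, Nt, Rl, Rm}.
Backdoor paths from Wl to Uw:
  P1: Wl <- Rm -> Uw
  P2: Wl <- Al -> Rl -> Uw
  P3: Wl <- Al -> Uw
  P4: Wl <- Rl <- Al -> Uw
  P5: Wl <- Rl -> Uw
  P6: Wl <- Nt <- Al -> Rl -> Uw
  P7: Wl <- Nt <- Al -> Uw
The empty set is not sufficient: P1 (Wl <- Rm -> Uw) has no collider blocking it and no conditioned non-collider, so it is open.
Try {Al, Rl, Rm}:
  P1: blocked at fork node Rm ∈ conditioning set.
  P2: blocked at fork node Al ∈ conditioning set.
  P3: blocked at fork node Al ∈ conditioning set.
  P4: blocked at chain node Rl ∈ conditioning set.
  P5: blocked at fork node Rl ∈ conditioning set.
  P6: blocked at fork node Al ∈ conditioning set.
  P7: blocked at fork node Al ∈ conditioning set.
{Al, Rl, Rm} contains no descendant of Wl and blocks every backdoor path.
Every element of {Al, Rl, Rm} is needed (dropping Al leaves P3 open; dropping Rl leaves P5 open; dropping Rm leaves P1 open), so no proper subset is valid.
Among all size-3 subsets of the eligible variables, only {Al, Rl, Rm} blocks every backdoor path, so it is the unique smallest valid adjustment set.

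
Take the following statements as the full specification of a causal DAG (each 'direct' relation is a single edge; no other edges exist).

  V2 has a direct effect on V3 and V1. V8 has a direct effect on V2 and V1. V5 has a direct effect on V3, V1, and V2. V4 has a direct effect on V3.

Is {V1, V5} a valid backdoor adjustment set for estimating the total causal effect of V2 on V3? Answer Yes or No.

No

Backdoor paths from V2 to V3 (paths whose first edge points into V2):
  P1: V2 <- V8 -> V1 <- V5 -> V3
  P2: V2 <- V5 -> V3
Condition 1 (no descendant of V2 in the set): FAILS — V1 is a descendant of V2.
Condition 2 (every backdoor path blocked by {V1, V5}):
  P1: blocked at fork node V5 ∈ conditioning set.
  P2: blocked at fork node V5 ∈ conditioning set.
{V1, V5} does not satisfy the backdoor criterion.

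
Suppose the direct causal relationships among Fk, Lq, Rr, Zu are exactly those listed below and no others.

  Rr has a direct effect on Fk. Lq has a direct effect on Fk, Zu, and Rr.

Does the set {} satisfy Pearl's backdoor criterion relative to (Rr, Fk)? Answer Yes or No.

Backdoor paths from Rr to Fk (paths whose first edge points into Rr):
  P1: Rr <- Lq -> Fk
Condition 1 (no descendant of Rr in the set): holds — descendants of Rr are {Fk}; none are in {}.
Condition 2 (every backdoor path blocked by {}):
  P1: open — no interior node is in the conditioning set.
{} does not satisfy the backdoor criterion.

No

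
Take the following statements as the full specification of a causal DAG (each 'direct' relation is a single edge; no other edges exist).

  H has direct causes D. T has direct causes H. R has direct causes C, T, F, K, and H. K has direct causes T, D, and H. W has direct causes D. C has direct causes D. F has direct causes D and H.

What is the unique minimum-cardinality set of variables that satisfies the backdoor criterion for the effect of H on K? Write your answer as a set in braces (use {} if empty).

{D}

Variables eligible for adjustment (non-descendants of H, excluding H and K): {C, D, W}.
Backdoor paths from H to K:
  P1: H <- D -> C -> R <- T -> K
  P2: H <- D -> C -> R <- K
  P3: H <- D -> F -> R <- T -> K
  P4: H <- D -> F -> R <- K
  P5: H <- D -> K
The empty set is not sufficient: P5 (H <- D -> K) has no collider blocking it and no conditioned non-collider, so it is open.
Try {D}:
  P1: blocked at fork node D ∈ conditioning set.
  P2: blocked at fork node D ∈ conditioning set.
  P3: blocked at fork node D ∈ conditioning set.
  P4: blocked at fork node D ∈ conditioning set.
  P5: blocked at fork node D ∈ conditioning set.
{D} contains no descendant of H and blocks every backdoor path.
No other singleton works — e.g. {W} leaves P5 open — so {D} is the unique smallest valid adjustment set.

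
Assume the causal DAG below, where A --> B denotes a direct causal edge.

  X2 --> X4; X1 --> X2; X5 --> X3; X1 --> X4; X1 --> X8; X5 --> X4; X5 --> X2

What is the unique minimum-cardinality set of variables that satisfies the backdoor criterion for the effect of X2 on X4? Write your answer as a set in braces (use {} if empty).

Variables eligible for adjustment (non-descendants of X2, excluding X2 and X4): {X1, X3, X5, X8}.
Backdoor paths from X2 to X4:
  P1: X2 <- X5 -> X4
  P2: X2 <- X1 -> X4
The empty set is not sufficient: P1 (X2 <- X5 -> X4) has no collider blocking it and no conditioned non-collider, so it is open.
Try {X1, X5}:
  P1: blocked at fork node X5 ∈ conditioning set.
  P2: blocked at fork node X1 ∈ conditioning set.
{X1, X5} contains no descendant of X2 and blocks every backdoor path.
Every element of {X1, X5} is needed (dropping X1 leaves P2 open; dropping X5 leaves P1 open), so no proper subset is valid.
Among all size-2 subsets of the eligible variables, only {X1, X5} blocks every backdoor path, so it is the unique smallest valid adjustment set.

{X1, X5}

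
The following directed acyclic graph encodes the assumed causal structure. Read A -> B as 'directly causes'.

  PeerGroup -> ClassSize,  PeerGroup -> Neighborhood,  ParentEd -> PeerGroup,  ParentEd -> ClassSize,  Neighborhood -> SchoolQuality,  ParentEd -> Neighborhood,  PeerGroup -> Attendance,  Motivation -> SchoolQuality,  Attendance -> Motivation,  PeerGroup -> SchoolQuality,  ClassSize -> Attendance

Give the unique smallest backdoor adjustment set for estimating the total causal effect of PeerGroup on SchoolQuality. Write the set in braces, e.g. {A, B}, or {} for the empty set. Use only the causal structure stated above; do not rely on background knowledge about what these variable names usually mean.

Variables eligible for adjustment (non-descendants of PeerGroup, excluding PeerGroup and SchoolQuality): {ParentEd}.
Backdoor paths from PeerGroup to SchoolQuality:
  P1: PeerGroup <- ParentEd -> ClassSize -> Attendance -> Motivation -> SchoolQuality
  P2: PeerGroup <- ParentEd -> Neighborhood -> SchoolQuality
The empty set is not sufficient: P1 (PeerGroup <- ParentEd -> ClassSize -> Attendance -> Motivation -> SchoolQuality) has no collider blocking it and no conditioned non-collider, so it is open.
Try {ParentEd}:
  P1: blocked at fork node ParentEd ∈ conditioning set.
  P2: blocked at fork node ParentEd ∈ conditioning set.
{ParentEd} contains no descendant of PeerGroup and blocks every backdoor path.
{ParentEd} is the unique smallest valid adjustment set.

{ParentEd}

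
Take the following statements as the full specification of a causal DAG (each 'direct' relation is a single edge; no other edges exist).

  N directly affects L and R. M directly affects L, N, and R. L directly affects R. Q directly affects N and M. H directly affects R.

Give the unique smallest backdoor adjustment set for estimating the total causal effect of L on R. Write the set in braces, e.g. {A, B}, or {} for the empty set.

Variables eligible for adjustment (non-descendants of L, excluding L and R): {H, M, N, Q}.
Backdoor paths from L to R:
  P1: L <- M <- Q -> N -> R
  P2: L <- M -> N -> R
  P3: L <- M -> R
  P4: L <- N <- Q -> M -> R
  P5: L <- N <- M -> R
  P6: L <- N -> R
The empty set is not sufficient: P1 (L <- M <- Q -> N -> R) has no collider blocking it and no conditioned non-collider, so it is open.
Try {M, N}:
  P1: blocked at chain node M ∈ conditioning set.
  P2: blocked at fork node M ∈ conditioning set.
  P3: blocked at fork node M ∈ conditioning set.
  P4: blocked at chain node N ∈ conditioning set.
  P5: blocked at chain node N ∈ conditioning set.
  P6: blocked at fork node N ∈ conditioning set.
{M, N} contains no descendant of L and blocks every backdoor path.
Every element of {M, N} is needed (dropping M leaves P3 open; dropping N leaves P6 open), so no proper subset is valid.
Among all size-2 subsets of the eligible variables, only {M, N} blocks every backdoor path, so it is the unique smallest valid adjustment set.

{M, N}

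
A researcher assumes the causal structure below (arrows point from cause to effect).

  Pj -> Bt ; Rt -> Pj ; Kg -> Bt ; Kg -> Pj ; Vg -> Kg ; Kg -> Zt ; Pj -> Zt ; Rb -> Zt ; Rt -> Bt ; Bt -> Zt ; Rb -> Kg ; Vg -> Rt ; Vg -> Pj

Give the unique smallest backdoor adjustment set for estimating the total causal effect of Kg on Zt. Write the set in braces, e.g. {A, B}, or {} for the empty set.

Variables eligible for adjustment (non-descendants of Kg, excluding Kg and Zt): {Rb, Rt, Vg}.
Backdoor paths from Kg to Zt:
  P1: Kg <- Rb -> Zt
  P2: Kg <- Vg -> Rt -> Pj -> Bt -> Zt
  P3: Kg <- Vg -> Rt -> Pj -> Zt
  P4: Kg <- Vg -> Rt -> Bt <- Pj -> Zt
  P5: Kg <- Vg -> Rt -> Bt -> Zt
  P6: Kg <- Vg -> Pj <- Rt -> Bt -> Zt
  P7: Kg <- Vg -> Pj -> Bt -> Zt
  P8: Kg <- Vg -> Pj -> Zt
The empty set is not sufficient: P1 (Kg <- Rb -> Zt) has no collider blocking it and no conditioned non-collider, so it is open.
Try {Rb, Vg}:
  P1: blocked at fork node Rb ∈ conditioning set.
  P2: blocked at fork node Vg ∈ conditioning set.
  P3: blocked at fork node Vg ∈ conditioning set.
  P4: blocked at fork node Vg ∈ conditioning set.
  P5: blocked at fork node Vg ∈ conditioning set.
  P6: blocked at fork node Vg ∈ conditioning set.
  P7: blocked at fork node Vg ∈ conditioning set.
  P8: blocked at fork node Vg ∈ conditioning set.
{Rb, Vg} contains no descendant of Kg and blocks every backdoor path.
Every element of {Rb, Vg} is needed (dropping Rb leaves P1 open; dropping Vg leaves P2 open), so no proper subset is valid.
Among all size-2 subsets of the eligible variables, only {Rb, Vg} blocks every backdoor path, so it is the unique smallest valid adjustment set.

{Rb, Vg}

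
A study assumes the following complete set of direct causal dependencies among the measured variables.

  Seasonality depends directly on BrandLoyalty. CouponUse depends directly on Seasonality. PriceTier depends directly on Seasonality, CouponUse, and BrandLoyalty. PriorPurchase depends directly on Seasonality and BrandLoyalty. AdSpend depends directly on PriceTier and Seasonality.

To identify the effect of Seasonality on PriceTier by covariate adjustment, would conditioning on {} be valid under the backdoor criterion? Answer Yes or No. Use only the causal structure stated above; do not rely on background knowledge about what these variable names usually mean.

Backdoor paths from Seasonality to PriceTier (paths whose first edge points into Seasonality):
  P1: Seasonality <- BrandLoyalty -> PriceTier
Condition 1 (no descendant of Seasonality in the set): holds — descendants of Seasonality are {AdSpend, CouponUse, PriceTier, PriorPurchase}; none are in {}.
Condition 2 (every backdoor path blocked by {}):
  P1: open — no interior node is in the conditioning set.
{} does not satisfy the backdoor criterion.

No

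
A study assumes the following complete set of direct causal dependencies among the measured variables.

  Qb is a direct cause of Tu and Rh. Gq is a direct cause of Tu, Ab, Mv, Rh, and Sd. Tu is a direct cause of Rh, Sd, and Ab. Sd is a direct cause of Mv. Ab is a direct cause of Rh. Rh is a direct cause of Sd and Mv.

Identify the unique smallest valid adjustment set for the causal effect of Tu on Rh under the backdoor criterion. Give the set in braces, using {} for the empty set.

Variables eligible for adjustment (non-descendants of Tu, excluding Tu and Rh): {Gq, Qb}.
Backdoor paths from Tu to Rh:
  P1: Tu <- Qb -> Rh
  P2: Tu <- Gq -> Ab -> Rh
  P3: Tu <- Gq -> Rh
  P4: Tu <- Gq -> Sd <- Rh
  P5: Tu <- Gq -> Sd -> Mv <- Rh
  P6: Tu <- Gq -> Mv <- Rh
  P7: Tu <- Gq -> Mv <- Sd <- Rh
The empty set is not sufficient: P1 (Tu <- Qb -> Rh) has no collider blocking it and no conditioned non-collider, so it is open.
Try {Gq, Qb}:
  P1: blocked at fork node Qb ∈ conditioning set.
  P2: blocked at fork node Gq ∈ conditioning set.
  P3: blocked at fork node Gq ∈ conditioning set.
  P4: blocked at fork node Gq ∈ conditioning set.
  P5: blocked at fork node Gq ∈ conditioning set.
  P6: blocked at fork node Gq ∈ conditioning set.
  P7: blocked at fork node Gq ∈ conditioning set.
{Gq, Qb} contains no descendant of Tu and blocks every backdoor path.
Every element of {Gq, Qb} is needed (dropping Gq leaves P2 open; dropping Qb leaves P1 open), so no proper subset is valid.
Among all size-2 subsets of the eligible variables, only {Gq, Qb} blocks every backdoor path, so it is the unique smallest valid adjustment set.

{Gq, Qb}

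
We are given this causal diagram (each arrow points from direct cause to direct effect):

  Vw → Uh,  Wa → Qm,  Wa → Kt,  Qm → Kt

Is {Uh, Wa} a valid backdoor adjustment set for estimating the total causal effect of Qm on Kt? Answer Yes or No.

Backdoor paths from Qm to Kt (paths whose first edge points into Qm):
  P1: Qm <- Wa -> Kt
Condition 1 (no descendant of Qm in the set): holds — descendants of Qm are {Kt}; none are in {Uh, Wa}.
Condition 2 (every backdoor path blocked by {Uh, Wa}):
  P1: blocked at fork node Wa ∈ conditioning set.
{Uh, Wa} satisfies the backdoor criterion.

Yes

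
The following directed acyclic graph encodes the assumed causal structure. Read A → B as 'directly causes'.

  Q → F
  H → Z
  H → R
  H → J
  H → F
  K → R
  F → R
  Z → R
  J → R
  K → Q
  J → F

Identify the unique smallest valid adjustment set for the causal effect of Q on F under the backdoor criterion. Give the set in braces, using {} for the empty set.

{}

Variables eligible for adjustment (non-descendants of Q, excluding Q and F): {H, J, K, Z}.
Backdoor paths from Q to F:
  P1: Q <- K -> R <- H -> J -> F
  P2: Q <- K -> R <- H -> F
  P3: Q <- K -> R <- J <- H -> F
  P4: Q <- K -> R <- J -> F
  P5: Q <- K -> R <- F
  P6: Q <- K -> R <- Z <- H -> J -> F
  P7: Q <- K -> R <- Z <- H -> F
Each backdoor path contains an unconditioned collider, so every path is already blocked with the empty conditioning set:
  P1: blocked at collider R (neither it nor any descendant is in the conditioning set).
  P2: blocked at collider R (neither it nor any descendant is in the conditioning set).
  P3: blocked at collider R (neither it nor any descendant is in the conditioning set).
  P4: blocked at collider R (neither it nor any descendant is in the conditioning set).
  P5: blocked at collider R (neither it nor any descendant is in the conditioning set).
  P6: blocked at collider R (neither it nor any descendant is in the conditioning set).
  P7: blocked at collider R (neither it nor any descendant is in the conditioning set).
The empty set is therefore the unique smallest valid set.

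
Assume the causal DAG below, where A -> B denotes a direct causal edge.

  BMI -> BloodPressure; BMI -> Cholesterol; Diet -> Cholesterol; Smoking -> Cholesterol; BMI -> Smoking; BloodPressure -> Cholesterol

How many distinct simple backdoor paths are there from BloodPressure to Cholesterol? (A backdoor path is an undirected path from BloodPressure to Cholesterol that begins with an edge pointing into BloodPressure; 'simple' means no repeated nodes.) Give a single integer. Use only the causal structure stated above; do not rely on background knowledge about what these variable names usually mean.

2

A backdoor path from BloodPressure to Cholesterol is any simple undirected path whose first edge points into BloodPressure (i.e. leaves BloodPressure via a parent).
Parents of BloodPressure: {BMI}.
Enumerating:
  P1: BloodPressure <- BMI -> Smoking -> Cholesterol
  P2: BloodPressure <- BMI -> Cholesterol
That exhausts the simple backdoor paths. Count: 2.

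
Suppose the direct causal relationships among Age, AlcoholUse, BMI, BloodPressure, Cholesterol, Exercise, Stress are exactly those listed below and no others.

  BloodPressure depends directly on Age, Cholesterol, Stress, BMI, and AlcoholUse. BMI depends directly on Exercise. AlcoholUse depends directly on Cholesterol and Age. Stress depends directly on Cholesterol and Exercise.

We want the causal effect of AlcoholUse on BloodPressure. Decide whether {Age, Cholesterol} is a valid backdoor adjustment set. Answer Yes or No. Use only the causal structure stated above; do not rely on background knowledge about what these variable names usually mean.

Backdoor paths from AlcoholUse to BloodPressure (paths whose first edge points into AlcoholUse):
  P1: AlcoholUse <- Cholesterol -> Stress <- Exercise -> BMI -> BloodPressure
  P2: AlcoholUse <- Cholesterol -> Stress -> BloodPressure
  P3: AlcoholUse <- Cholesterol -> BloodPressure
  P4: AlcoholUse <- Age -> BloodPressure
Condition 1 (no descendant of AlcoholUse in the set): holds — descendants of AlcoholUse are {BloodPressure}; none are in {Age, Cholesterol}.
Condition 2 (every backdoor path blocked by {Age, Cholesterol}):
  P1: blocked at fork node Cholesterol ∈ conditioning set.
  P2: blocked at fork node Cholesterol ∈ conditioning set.
  P3: blocked at fork node Cholesterol ∈ conditioning set.
  P4: blocked at fork node Age ∈ conditioning set.
{Age, Cholesterol} satisfies the backdoor criterion.

Yes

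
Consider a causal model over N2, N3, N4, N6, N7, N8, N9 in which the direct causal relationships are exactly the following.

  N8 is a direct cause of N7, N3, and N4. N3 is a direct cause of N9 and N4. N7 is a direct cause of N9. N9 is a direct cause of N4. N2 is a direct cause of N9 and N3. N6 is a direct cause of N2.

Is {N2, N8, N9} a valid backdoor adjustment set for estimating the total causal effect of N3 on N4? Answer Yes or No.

No

Backdoor paths from N3 to N4 (paths whose first edge points into N3):
  P1: N3 <- N8 -> N7 -> N9 -> N4
  P2: N3 <- N8 -> N4
  P3: N3 <- N2 -> N9 <- N7 <- N8 -> N4
  P4: N3 <- N2 -> N9 -> N4
Condition 1 (no descendant of N3 in the set): FAILS — N9 is a descendant of N3.
Condition 2 (every backdoor path blocked by {N2, N8, N9}):
  P1: blocked at fork node N8 ∈ conditioning set.
  P2: blocked at fork node N8 ∈ conditioning set.
  P3: blocked at fork node N2 ∈ conditioning set.
  P4: blocked at fork node N2 ∈ conditioning set.
{N2, N8, N9} does not satisfy the backdoor criterion.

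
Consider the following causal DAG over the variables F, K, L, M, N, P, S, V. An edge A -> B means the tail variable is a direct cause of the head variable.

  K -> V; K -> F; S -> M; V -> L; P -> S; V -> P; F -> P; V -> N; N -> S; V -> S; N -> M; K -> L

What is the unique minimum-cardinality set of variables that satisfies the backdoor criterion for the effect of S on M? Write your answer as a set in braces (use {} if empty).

Variables eligible for adjustment (non-descendants of S, excluding S and M): {F, K, L, N, P, V}.
Backdoor paths from S to M:
  P1: S <- V -> N -> M
  P2: S <- P <- V -> N -> M
  P3: S <- P <- F <- K -> V -> N -> M
  P4: S <- P <- F <- K -> L <- V -> N -> M
  P5: S <- N -> M
The empty set is not sufficient: P1 (S <- V -> N -> M) has no collider blocking it and no conditioned non-collider, so it is open.
Try {N}:
  P1: blocked at chain node N ∈ conditioning set.
  P2: blocked at chain node N ∈ conditioning set.
  P3: blocked at chain node N ∈ conditioning set.
  P4: blocked at collider L (neither it nor any descendant is in the conditioning set).
  P5: blocked at fork node N ∈ conditioning set.
{N} contains no descendant of S and blocks every backdoor path.
No other singleton works — e.g. {K} leaves P1 open — so {N} is the unique smallest valid adjustment set.

{N}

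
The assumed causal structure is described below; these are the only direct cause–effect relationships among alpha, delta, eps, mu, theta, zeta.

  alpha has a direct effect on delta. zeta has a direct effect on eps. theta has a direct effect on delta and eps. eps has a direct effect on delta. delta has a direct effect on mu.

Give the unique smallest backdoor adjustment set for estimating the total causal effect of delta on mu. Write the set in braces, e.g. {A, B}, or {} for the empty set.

Variables eligible for adjustment (non-descendants of delta, excluding delta and mu): {alpha, eps, theta, zeta}.
Backdoor paths from delta to mu:
  (none)
With no backdoor paths the empty set already satisfies the criterion, and it is trivially minimal.

{}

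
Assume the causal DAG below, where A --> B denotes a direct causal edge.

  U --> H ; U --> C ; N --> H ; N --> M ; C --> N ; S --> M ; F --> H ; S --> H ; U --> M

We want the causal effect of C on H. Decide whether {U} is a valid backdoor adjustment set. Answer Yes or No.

Yes

Backdoor paths from C to H (paths whose first edge points into C):
  P1: C <- U -> H
  P2: C <- U -> M <- S -> H
  P3: C <- U -> M <- N -> H
Condition 1 (no descendant of C in the set): holds — descendants of C are {H, M, N}; none are in {U}.
Condition 2 (every backdoor path blocked by {U}):
  P1: blocked at fork node U ∈ conditioning set.
  P2: blocked at fork node U ∈ conditioning set.
  P3: blocked at fork node U ∈ conditioning set.
{U} satisfies the backdoor criterion.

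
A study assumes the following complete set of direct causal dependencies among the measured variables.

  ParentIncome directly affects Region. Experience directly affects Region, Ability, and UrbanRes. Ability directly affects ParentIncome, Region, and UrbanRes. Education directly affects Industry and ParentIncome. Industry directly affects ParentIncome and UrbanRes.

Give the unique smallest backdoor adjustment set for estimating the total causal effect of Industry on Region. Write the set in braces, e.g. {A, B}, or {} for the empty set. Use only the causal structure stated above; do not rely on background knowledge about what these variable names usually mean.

{Education}

Variables eligible for adjustment (non-descendants of Industry, excluding Industry and Region): {Ability, Education, Experience}.
Backdoor paths from Industry to Region:
  P1: Industry <- Education -> ParentIncome <- Ability <- Experience -> Region
  P2: Industry <- Education -> ParentIncome <- Ability -> UrbanRes <- Experience -> Region
  P3: Industry <- Education -> ParentIncome <- Ability -> Region
  P4: Industry <- Education -> ParentIncome -> Region
The empty set is not sufficient: P4 (Industry <- Education -> ParentIncome -> Region) has no collider blocking it and no conditioned non-collider, so it is open.
Try {Education}:
  P1: blocked at fork node Education ∈ conditioning set.
  P2: blocked at fork node Education ∈ conditioning set.
  P3: blocked at fork node Education ∈ conditioning set.
  P4: blocked at fork node Education ∈ conditioning set.
{Education} contains no descendant of Industry and blocks every backdoor path.
No other singleton works — e.g. {Experience} leaves P4 open — so {Education} is the unique smallest valid adjustment set.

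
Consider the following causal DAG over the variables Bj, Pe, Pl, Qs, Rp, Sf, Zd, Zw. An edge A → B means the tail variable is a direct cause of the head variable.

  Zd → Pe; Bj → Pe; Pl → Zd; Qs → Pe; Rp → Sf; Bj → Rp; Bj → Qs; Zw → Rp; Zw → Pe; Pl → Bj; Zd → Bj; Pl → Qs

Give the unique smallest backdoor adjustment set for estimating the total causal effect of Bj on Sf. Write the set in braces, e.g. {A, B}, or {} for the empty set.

{}

Variables eligible for adjustment (non-descendants of Bj, excluding Bj and Sf): {Pl, Zd, Zw}.
Backdoor paths from Bj to Sf:
  P1: Bj <- Pl -> Zd -> Pe <- Zw -> Rp -> Sf
  P2: Bj <- Pl -> Qs -> Pe <- Zw -> Rp -> Sf
  P3: Bj <- Zd <- Pl -> Qs -> Pe <- Zw -> Rp -> Sf
  P4: Bj <- Zd -> Pe <- Zw -> Rp -> Sf
Each backdoor path contains an unconditioned collider, so every path is already blocked with the empty conditioning set:
  P1: blocked at collider Pe (neither it nor any descendant is in the conditioning set).
  P2: blocked at collider Pe (neither it nor any descendant is in the conditioning set).
  P3: blocked at collider Pe (neither it nor any descendant is in the conditioning set).
  P4: blocked at collider Pe (neither it nor any descendant is in the conditioning set).
The empty set is therefore the unique smallest valid set.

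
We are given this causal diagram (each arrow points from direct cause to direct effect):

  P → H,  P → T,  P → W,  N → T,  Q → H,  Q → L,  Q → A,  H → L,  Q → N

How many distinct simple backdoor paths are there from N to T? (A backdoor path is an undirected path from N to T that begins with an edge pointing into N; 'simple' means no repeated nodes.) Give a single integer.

2

A backdoor path from N to T is any simple undirected path whose first edge points into N (i.e. leaves N via a parent).
Parents of N: {Q}.
Enumerating:
  P1: N <- Q -> H <- P -> T
  P2: N <- Q -> L <- H <- P -> T
That exhausts the simple backdoor paths. Count: 2.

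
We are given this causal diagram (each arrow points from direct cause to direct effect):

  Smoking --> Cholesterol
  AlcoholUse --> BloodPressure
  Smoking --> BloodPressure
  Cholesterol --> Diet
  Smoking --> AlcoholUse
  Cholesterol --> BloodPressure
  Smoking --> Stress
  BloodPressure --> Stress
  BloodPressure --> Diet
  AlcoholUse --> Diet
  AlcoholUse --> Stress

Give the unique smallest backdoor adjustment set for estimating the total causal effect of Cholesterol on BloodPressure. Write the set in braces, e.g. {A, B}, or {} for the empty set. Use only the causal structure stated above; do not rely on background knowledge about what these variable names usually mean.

{Smoking}

Variables eligible for adjustment (non-descendants of Cholesterol, excluding Cholesterol and BloodPressure): {AlcoholUse, Smoking}.
Backdoor paths from Cholesterol to BloodPressure:
  P1: Cholesterol <- Smoking -> AlcoholUse -> BloodPressure
  P2: Cholesterol <- Smoking -> AlcoholUse -> Stress <- BloodPressure
  P3: Cholesterol <- Smoking -> AlcoholUse -> Diet <- BloodPressure
  P4: Cholesterol <- Smoking -> BloodPressure
  P5: Cholesterol <- Smoking -> Stress <- AlcoholUse -> BloodPressure
  P6: Cholesterol <- Smoking -> Stress <- AlcoholUse -> Diet <- BloodPressure
  P7: Cholesterol <- Smoking -> Stress <- BloodPressure
The empty set is not sufficient: P1 (Cholesterol <- Smoking -> AlcoholUse -> BloodPressure) has no collider blocking it and no conditioned non-collider, so it is open.
Try {Smoking}:
  P1: blocked at fork node Smoking ∈ conditioning set.
  P2: blocked at fork node Smoking ∈ conditioning set.
  P3: blocked at fork node Smoking ∈ conditioning set.
  P4: blocked at fork node Smoking ∈ conditioning set.
  P5: blocked at fork node Smoking ∈ conditioning set.
  P6: blocked at fork node Smoking ∈ conditioning set.
  P7: blocked at fork node Smoking ∈ conditioning set.
{Smoking} contains no descendant of Cholesterol and blocks every backdoor path.
No other singleton works — e.g. {AlcoholUse} leaves P4 open — so {Smoking} is the unique smallest valid adjustment set.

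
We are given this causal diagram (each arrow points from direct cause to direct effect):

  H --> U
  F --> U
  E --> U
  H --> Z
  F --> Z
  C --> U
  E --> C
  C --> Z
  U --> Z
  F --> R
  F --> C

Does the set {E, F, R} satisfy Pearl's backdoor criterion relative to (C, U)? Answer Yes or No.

Backdoor paths from C to U (paths whose first edge points into C):
  P1: C <- E -> U
  P2: C <- F -> U
  P3: C <- F -> Z <- H -> U
  P4: C <- F -> Z <- U
Condition 1 (no descendant of C in the set): holds — descendants of C are {U, Z}; none are in {E, F, R}.
Condition 2 (every backdoor path blocked by {E, F, R}):
  P1: blocked at fork node E ∈ conditioning set.
  P2: blocked at fork node F ∈ conditioning set.
  P3: blocked at fork node F ∈ conditioning set.
  P4: blocked at fork node F ∈ conditioning set.
{E, F, R} satisfies the backdoor criterion.

Yes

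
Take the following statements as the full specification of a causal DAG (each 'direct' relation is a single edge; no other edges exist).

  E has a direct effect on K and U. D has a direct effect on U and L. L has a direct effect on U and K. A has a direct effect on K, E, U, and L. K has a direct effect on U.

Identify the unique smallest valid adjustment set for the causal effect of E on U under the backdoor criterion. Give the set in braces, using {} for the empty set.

{A}

Variables eligible for adjustment (non-descendants of E, excluding E and U): {A, D, L}.
Backdoor paths from E to U:
  P1: E <- A -> L <- D -> U
  P2: E <- A -> L -> K -> U
  P3: E <- A -> L -> U
  P4: E <- A -> K <- L <- D -> U
  P5: E <- A -> K <- L -> U
  P6: E <- A -> K -> U
  P7: E <- A -> U
The empty set is not sufficient: P2 (E <- A -> L -> K -> U) has no collider blocking it and no conditioned non-collider, so it is open.
Try {A}:
  P1: blocked at fork node A ∈ conditioning set.
  P2: blocked at fork node A ∈ conditioning set.
  P3: blocked at fork node A ∈ conditioning set.
  P4: blocked at fork node A ∈ conditioning set.
  P5: blocked at fork node A ∈ conditioning set.
  P6: blocked at fork node A ∈ conditioning set.
  P7: blocked at fork node A ∈ conditioning set.
{A} contains no descendant of E and blocks every backdoor path.
No other singleton works — e.g. {D} leaves P2 open — so {A} is the unique smallest valid adjustment set.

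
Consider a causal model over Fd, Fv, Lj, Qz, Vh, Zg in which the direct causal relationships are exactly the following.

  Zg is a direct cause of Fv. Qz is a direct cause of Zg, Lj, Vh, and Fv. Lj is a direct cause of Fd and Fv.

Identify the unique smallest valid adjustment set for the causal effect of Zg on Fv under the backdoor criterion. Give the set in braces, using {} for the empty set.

Variables eligible for adjustment (non-descendants of Zg, excluding Zg and Fv): {Fd, Lj, Qz, Vh}.
Backdoor paths from Zg to Fv:
  P1: Zg <- Qz -> Lj -> Fv
  P2: Zg <- Qz -> Fv
The empty set is not sufficient: P1 (Zg <- Qz -> Lj -> Fv) has no collider blocking it and no conditioned non-collider, so it is open.
Try {Qz}:
  P1: blocked at fork node Qz ∈ conditioning set.
  P2: blocked at fork node Qz ∈ conditioning set.
{Qz} contains no descendant of Zg and blocks every backdoor path.
No other singleton works — e.g. {Lj} leaves P2 open — so {Qz} is the unique smallest valid adjustment set.

{Qz}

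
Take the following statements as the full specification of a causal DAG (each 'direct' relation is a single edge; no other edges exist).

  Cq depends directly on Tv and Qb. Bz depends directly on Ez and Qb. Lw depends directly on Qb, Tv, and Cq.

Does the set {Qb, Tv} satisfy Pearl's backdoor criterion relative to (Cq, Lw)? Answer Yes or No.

Yes

Backdoor paths from Cq to Lw (paths whose first edge points into Cq):
  P1: Cq <- Qb -> Lw
  P2: Cq <- Tv -> Lw
Condition 1 (no descendant of Cq in the set): holds — descendants of Cq are {Lw}; none are in {Qb, Tv}.
Condition 2 (every backdoor path blocked by {Qb, Tv}):
  P1: blocked at fork node Qb ∈ conditioning set.
  P2: blocked at fork node Tv ∈ conditioning set.
{Qb, Tv} satisfies the backdoor criterion.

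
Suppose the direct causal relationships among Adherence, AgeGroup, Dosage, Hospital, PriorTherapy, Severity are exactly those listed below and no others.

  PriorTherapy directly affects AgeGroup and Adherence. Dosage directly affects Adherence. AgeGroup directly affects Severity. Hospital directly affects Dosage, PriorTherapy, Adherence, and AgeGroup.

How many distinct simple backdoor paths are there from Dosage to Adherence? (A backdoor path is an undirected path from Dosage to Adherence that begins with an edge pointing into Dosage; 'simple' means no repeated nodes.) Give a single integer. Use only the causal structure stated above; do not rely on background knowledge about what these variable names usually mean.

3

A backdoor path from Dosage to Adherence is any simple undirected path whose first edge points into Dosage (i.e. leaves Dosage via a parent).
Parents of Dosage: {Hospital}.
Enumerating:
  P1: Dosage <- Hospital -> PriorTherapy -> Adherence
  P2: Dosage <- Hospital -> AgeGroup <- PriorTherapy -> Adherence
  P3: Dosage <- Hospital -> Adherence
That exhausts the simple backdoor paths. Count: 3.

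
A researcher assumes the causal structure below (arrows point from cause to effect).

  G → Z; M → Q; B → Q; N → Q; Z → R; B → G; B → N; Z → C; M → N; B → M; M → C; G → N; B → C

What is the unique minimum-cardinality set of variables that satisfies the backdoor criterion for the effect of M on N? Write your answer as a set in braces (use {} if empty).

{B}

Variables eligible for adjustment (non-descendants of M, excluding M and N): {B, G, R, Z}.
Backdoor paths from M to N:
  P1: M <- B -> G -> N
  P2: M <- B -> N
  P3: M <- B -> Q <- N
  P4: M <- B -> C <- Z <- G -> N
The empty set is not sufficient: P1 (M <- B -> G -> N) has no collider blocking it and no conditioned non-collider, so it is open.
Try {B}:
  P1: blocked at fork node B ∈ conditioning set.
  P2: blocked at fork node B ∈ conditioning set.
  P3: blocked at fork node B ∈ conditioning set.
  P4: blocked at fork node B ∈ conditioning set.
{B} contains no descendant of M and blocks every backdoor path.
No other singleton works — e.g. {G} leaves P2 open — so {B} is the unique smallest valid adjustment set.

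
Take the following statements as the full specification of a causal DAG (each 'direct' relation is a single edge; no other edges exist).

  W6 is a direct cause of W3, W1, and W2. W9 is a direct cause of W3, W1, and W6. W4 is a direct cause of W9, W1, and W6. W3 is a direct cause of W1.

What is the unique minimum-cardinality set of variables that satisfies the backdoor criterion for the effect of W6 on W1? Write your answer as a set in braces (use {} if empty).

Variables eligible for adjustment (non-descendants of W6, excluding W6 and W1): {W4, W9}.
Backdoor paths from W6 to W1:
  P1: W6 <- W4 -> W9 -> W3 -> W1
  P2: W6 <- W4 -> W9 -> W1
  P3: W6 <- W4 -> W1
  P4: W6 <- W9 <- W4 -> W1
  P5: W6 <- W9 -> W3 -> W1
  P6: W6 <- W9 -> W1
The empty set is not sufficient: P1 (W6 <- W4 -> W9 -> W3 -> W1) has no collider blocking it and no conditioned non-collider, so it is open.
Try {W4, W9}:
  P1: blocked at fork node W4 ∈ conditioning set.
  P2: blocked at fork node W4 ∈ conditioning set.
  P3: blocked at fork node W4 ∈ conditioning set.
  P4: blocked at chain node W9 ∈ conditioning set.
  P5: blocked at fork node W9 ∈ conditioning set.
  P6: blocked at fork node W9 ∈ conditioning set.
{W4, W9} contains no descendant of W6 and blocks every backdoor path.
Every element of {W4, W9} is needed (dropping W4 leaves P3 open; dropping W9 leaves P5 open), so no proper subset is valid.
Among all size-2 subsets of the eligible variables, only {W4, W9} blocks every backdoor path, so it is the unique smallest valid adjustment set.

{W4, W9}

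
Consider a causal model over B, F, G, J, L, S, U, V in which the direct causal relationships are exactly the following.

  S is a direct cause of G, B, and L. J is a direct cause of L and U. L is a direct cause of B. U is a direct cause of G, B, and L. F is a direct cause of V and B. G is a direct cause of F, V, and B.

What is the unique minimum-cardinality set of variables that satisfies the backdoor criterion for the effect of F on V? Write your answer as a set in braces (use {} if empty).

Variables eligible for adjustment (non-descendants of F, excluding F and V): {G, J, L, S, U}.
Backdoor paths from F to V:
  P1: F <- G -> V
The empty set is not sufficient: P1 (F <- G -> V) has no collider blocking it and no conditioned non-collider, so it is open.
Try {G}:
  P1: blocked at fork node G ∈ conditioning set.
{G} contains no descendant of F and blocks every backdoor path.
No other singleton works — e.g. {S} leaves P1 open — so {G} is the unique smallest valid adjustment set.

{G}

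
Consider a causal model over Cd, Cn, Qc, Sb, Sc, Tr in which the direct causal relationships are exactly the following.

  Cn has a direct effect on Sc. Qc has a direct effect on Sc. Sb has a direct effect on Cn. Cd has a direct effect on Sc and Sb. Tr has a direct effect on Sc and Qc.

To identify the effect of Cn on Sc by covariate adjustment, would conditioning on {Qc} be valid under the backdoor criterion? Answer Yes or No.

No

Backdoor paths from Cn to Sc (paths whose first edge points into Cn):
  P1: Cn <- Sb <- Cd -> Sc
Condition 1 (no descendant of Cn in the set): holds — descendants of Cn are {Sc}; none are in {Qc}.
Condition 2 (every backdoor path blocked by {Qc}):
  P1: open — no interior node is in the conditioning set.
{Qc} does not satisfy the backdoor criterion.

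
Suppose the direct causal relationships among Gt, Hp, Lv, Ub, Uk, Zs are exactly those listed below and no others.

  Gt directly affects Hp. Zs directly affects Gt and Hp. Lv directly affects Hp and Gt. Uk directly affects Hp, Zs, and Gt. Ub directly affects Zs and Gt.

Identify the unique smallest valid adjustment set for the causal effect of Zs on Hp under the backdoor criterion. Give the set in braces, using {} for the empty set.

Variables eligible for adjustment (non-descendants of Zs, excluding Zs and Hp): {Lv, Ub, Uk}.
Backdoor paths from Zs to Hp:
  P1: Zs <- Uk -> Gt <- Lv -> Hp
  P2: Zs <- Uk -> Gt -> Hp
  P3: Zs <- Uk -> Hp
  P4: Zs <- Ub -> Gt <- Uk -> Hp
  P5: Zs <- Ub -> Gt <- Lv -> Hp
  P6: Zs <- Ub -> Gt -> Hp
The empty set is not sufficient: P2 (Zs <- Uk -> Gt -> Hp) has no collider blocking it and no conditioned non-collider, so it is open.
Try {Ub, Uk}:
  P1: blocked at fork node Uk ∈ conditioning set.
  P2: blocked at fork node Uk ∈ conditioning set.
  P3: blocked at fork node Uk ∈ conditioning set.
  P4: blocked at fork node Ub ∈ conditioning set.
  P5: blocked at fork node Ub ∈ conditioning set.
  P6: blocked at fork node Ub ∈ conditioning set.
{Ub, Uk} contains no descendant of Zs and blocks every backdoor path.
Every element of {Ub, Uk} is needed (dropping Ub leaves P6 open; dropping Uk leaves P2 open), so no proper subset is valid.
Among all size-2 subsets of the eligible variables, only {Ub, Uk} blocks every backdoor path, so it is the unique smallest valid adjustment set.

{Ub, Uk}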